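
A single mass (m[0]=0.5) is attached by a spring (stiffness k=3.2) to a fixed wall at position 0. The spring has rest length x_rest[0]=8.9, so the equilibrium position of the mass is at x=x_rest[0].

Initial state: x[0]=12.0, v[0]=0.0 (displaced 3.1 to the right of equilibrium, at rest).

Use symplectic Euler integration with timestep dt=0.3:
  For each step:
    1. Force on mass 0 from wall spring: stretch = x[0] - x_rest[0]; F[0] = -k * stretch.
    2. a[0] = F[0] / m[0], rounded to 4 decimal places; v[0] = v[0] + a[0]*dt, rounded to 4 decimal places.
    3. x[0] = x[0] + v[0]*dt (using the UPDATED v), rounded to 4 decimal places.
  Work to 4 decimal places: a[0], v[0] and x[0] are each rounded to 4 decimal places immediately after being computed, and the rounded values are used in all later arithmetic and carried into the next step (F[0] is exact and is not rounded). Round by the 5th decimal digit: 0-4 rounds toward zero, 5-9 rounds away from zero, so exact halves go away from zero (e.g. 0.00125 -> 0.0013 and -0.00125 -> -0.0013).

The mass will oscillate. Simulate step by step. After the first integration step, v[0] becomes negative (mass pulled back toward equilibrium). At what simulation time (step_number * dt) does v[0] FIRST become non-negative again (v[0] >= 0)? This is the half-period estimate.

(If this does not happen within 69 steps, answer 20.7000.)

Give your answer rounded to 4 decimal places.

Answer: 1.5000

Derivation:
Step 0: x=[12.0000] v=[0.0000]
Step 1: x=[10.2144] v=[-5.9520]
Step 2: x=[7.6717] v=[-8.4757]
Step 3: x=[5.8365] v=[-6.1174]
Step 4: x=[5.7659] v=[-0.2355]
Step 5: x=[7.5005] v=[5.7820]
First v>=0 after going negative at step 5, time=1.5000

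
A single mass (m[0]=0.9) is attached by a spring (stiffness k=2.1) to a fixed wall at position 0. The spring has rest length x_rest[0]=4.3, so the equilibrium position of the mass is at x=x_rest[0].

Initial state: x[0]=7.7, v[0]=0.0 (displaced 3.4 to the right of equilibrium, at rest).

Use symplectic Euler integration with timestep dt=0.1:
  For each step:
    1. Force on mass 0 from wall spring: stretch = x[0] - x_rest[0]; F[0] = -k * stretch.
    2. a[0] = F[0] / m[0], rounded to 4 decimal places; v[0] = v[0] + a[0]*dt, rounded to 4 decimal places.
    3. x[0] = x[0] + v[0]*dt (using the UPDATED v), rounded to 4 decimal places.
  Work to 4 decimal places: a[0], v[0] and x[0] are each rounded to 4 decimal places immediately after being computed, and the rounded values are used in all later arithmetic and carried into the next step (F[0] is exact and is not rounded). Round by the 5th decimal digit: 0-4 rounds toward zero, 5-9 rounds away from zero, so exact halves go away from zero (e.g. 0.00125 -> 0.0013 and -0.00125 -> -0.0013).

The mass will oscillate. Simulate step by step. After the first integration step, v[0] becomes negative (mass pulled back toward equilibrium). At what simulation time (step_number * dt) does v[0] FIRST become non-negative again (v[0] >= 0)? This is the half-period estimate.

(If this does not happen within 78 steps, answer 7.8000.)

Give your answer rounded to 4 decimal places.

Answer: 2.1000

Derivation:
Step 0: x=[7.7000] v=[0.0000]
Step 1: x=[7.6207] v=[-0.7933]
Step 2: x=[7.4639] v=[-1.5681]
Step 3: x=[7.2333] v=[-2.3063]
Step 4: x=[6.9342] v=[-2.9907]
Step 5: x=[6.5737] v=[-3.6054]
Step 6: x=[6.1601] v=[-4.1359]
Step 7: x=[5.7031] v=[-4.5699]
Step 8: x=[5.2134] v=[-4.8973]
Step 9: x=[4.7024] v=[-5.1104]
Step 10: x=[4.1820] v=[-5.2043]
Step 11: x=[3.6643] v=[-5.1768]
Step 12: x=[3.1615] v=[-5.0285]
Step 13: x=[2.6852] v=[-4.7629]
Step 14: x=[2.2466] v=[-4.3861]
Step 15: x=[1.8559] v=[-3.9070]
Step 16: x=[1.5222] v=[-3.3367]
Step 17: x=[1.2533] v=[-2.6886]
Step 18: x=[1.0555] v=[-1.9777]
Step 19: x=[0.9334] v=[-1.2207]
Step 20: x=[0.8899] v=[-0.4352]
Step 21: x=[0.9260] v=[0.3605]
First v>=0 after going negative at step 21, time=2.1000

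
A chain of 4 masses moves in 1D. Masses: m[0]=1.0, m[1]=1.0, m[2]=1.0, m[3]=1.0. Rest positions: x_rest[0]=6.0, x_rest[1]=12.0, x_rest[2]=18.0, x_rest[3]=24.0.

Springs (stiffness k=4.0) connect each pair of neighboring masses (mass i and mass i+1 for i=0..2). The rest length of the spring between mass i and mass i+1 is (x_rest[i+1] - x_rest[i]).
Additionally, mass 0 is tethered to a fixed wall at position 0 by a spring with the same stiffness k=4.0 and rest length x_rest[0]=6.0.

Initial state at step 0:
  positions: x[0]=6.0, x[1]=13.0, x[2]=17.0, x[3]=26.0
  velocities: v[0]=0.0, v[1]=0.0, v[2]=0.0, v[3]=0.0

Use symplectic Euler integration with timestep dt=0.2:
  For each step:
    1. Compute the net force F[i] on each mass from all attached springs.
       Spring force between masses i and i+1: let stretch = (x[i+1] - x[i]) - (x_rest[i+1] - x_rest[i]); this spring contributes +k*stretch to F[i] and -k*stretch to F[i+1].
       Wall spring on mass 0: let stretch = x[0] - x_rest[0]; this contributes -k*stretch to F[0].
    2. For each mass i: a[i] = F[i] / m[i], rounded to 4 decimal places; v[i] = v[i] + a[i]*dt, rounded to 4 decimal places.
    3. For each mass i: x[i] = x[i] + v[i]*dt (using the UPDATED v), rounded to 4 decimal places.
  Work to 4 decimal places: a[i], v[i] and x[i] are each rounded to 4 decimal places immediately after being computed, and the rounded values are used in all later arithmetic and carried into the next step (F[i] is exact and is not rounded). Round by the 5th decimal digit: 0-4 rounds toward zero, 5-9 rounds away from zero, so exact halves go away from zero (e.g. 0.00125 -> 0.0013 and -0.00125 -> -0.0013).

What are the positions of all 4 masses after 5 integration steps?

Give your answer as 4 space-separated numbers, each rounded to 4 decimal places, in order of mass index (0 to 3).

Step 0: x=[6.0000 13.0000 17.0000 26.0000] v=[0.0000 0.0000 0.0000 0.0000]
Step 1: x=[6.1600 12.5200 17.8000 25.5200] v=[0.8000 -2.4000 4.0000 -2.4000]
Step 2: x=[6.3520 11.8672 18.9904 24.7648] v=[0.9600 -3.2640 5.9520 -3.7760]
Step 3: x=[6.4101 11.4717 19.9650 24.0457] v=[0.2906 -1.9776 4.8730 -3.5955]
Step 4: x=[6.2525 11.6253 20.2336 23.6337] v=[-0.7882 0.7678 1.3429 -2.0601]
Step 5: x=[5.9541 12.2965 19.6689 23.6377] v=[-1.4920 3.3562 -2.8237 0.0198]

Answer: 5.9541 12.2965 19.6689 23.6377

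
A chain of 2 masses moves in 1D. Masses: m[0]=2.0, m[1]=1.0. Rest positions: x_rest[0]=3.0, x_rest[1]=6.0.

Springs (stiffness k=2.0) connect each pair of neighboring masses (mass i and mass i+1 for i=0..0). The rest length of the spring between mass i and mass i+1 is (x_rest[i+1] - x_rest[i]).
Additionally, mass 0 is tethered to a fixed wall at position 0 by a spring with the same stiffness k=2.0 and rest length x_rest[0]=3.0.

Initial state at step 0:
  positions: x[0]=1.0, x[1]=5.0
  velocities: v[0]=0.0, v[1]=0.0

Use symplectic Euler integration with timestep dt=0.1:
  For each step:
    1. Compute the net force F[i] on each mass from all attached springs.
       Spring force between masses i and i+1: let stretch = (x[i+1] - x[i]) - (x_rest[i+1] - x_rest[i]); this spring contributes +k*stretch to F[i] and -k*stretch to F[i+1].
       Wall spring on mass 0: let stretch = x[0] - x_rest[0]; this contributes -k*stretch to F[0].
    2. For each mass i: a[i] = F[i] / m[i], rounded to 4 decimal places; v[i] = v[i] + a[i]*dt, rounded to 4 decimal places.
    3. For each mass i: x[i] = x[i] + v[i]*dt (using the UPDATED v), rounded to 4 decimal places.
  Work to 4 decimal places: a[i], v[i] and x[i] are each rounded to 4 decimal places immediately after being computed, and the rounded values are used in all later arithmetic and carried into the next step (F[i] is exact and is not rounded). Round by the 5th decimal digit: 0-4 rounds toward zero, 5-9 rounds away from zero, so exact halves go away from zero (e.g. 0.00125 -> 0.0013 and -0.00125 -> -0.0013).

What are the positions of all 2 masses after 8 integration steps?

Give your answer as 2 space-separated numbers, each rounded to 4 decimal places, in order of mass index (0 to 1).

Step 0: x=[1.0000 5.0000] v=[0.0000 0.0000]
Step 1: x=[1.0300 4.9800] v=[0.3000 -0.2000]
Step 2: x=[1.0892 4.9410] v=[0.5920 -0.3900]
Step 3: x=[1.1760 4.8850] v=[0.8683 -0.5604]
Step 4: x=[1.2882 4.8148] v=[1.1216 -0.7022]
Step 5: x=[1.4227 4.7341] v=[1.3454 -0.8075]
Step 6: x=[1.5761 4.6471] v=[1.5343 -0.8698]
Step 7: x=[1.7445 4.5587] v=[1.6838 -0.8840]
Step 8: x=[1.9236 4.4740] v=[1.7908 -0.8468]

Answer: 1.9236 4.4740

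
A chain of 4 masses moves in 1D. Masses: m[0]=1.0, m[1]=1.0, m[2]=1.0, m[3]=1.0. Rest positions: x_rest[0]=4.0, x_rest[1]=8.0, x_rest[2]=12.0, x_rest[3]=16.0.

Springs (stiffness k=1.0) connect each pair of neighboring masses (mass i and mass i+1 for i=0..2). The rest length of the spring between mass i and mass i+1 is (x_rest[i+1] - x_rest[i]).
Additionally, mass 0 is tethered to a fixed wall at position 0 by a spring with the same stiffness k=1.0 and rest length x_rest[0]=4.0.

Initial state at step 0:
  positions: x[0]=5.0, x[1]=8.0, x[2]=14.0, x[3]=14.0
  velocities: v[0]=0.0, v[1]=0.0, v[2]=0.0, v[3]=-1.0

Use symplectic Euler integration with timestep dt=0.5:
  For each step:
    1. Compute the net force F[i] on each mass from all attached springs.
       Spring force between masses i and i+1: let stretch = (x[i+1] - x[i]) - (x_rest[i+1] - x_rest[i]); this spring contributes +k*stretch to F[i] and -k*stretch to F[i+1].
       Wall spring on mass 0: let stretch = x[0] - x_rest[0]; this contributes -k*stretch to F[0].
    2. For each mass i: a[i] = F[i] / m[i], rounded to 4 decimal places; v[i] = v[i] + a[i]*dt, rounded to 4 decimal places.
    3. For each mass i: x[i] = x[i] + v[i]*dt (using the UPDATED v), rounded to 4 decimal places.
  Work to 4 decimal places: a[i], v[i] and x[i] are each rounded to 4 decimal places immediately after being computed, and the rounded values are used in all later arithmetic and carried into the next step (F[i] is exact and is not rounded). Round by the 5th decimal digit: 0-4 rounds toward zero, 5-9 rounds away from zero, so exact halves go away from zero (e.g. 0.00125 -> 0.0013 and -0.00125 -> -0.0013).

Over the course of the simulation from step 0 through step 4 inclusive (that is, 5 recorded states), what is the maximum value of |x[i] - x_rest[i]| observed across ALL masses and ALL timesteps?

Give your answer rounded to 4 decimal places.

Answer: 2.4375

Derivation:
Step 0: x=[5.0000 8.0000 14.0000 14.0000] v=[0.0000 0.0000 0.0000 -1.0000]
Step 1: x=[4.5000 8.7500 12.5000 14.5000] v=[-1.0000 1.5000 -3.0000 1.0000]
Step 2: x=[3.9375 9.3750 10.5625 15.5000] v=[-1.1250 1.2500 -3.8750 2.0000]
Step 3: x=[3.7500 8.9375 9.5625 16.2657] v=[-0.3750 -0.8750 -2.0000 1.5313]
Step 4: x=[3.9219 7.3594 10.0821 16.3556] v=[0.3438 -3.1563 1.0391 0.1797]
Max displacement = 2.4375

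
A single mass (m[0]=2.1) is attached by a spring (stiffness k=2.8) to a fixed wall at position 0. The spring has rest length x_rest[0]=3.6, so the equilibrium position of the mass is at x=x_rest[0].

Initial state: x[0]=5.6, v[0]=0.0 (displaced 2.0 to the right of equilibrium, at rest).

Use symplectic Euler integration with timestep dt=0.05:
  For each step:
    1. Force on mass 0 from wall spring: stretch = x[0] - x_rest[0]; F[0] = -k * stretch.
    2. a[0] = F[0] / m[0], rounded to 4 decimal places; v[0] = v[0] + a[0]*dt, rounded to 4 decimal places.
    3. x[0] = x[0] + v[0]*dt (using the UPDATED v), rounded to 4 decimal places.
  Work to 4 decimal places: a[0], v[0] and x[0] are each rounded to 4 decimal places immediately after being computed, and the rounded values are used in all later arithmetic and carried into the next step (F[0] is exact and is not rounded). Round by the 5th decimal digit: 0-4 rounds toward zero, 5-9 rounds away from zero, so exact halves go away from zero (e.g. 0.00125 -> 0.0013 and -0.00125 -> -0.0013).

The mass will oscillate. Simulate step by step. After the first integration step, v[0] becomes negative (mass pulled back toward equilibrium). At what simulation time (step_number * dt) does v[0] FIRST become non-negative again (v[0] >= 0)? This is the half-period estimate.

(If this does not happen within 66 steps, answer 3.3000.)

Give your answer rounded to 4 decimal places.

Step 0: x=[5.6000] v=[0.0000]
Step 1: x=[5.5933] v=[-0.1333]
Step 2: x=[5.5800] v=[-0.2662]
Step 3: x=[5.5601] v=[-0.3982]
Step 4: x=[5.5337] v=[-0.5289]
Step 5: x=[5.5008] v=[-0.6578]
Step 6: x=[5.4616] v=[-0.7845]
Step 7: x=[5.4162] v=[-0.9086]
Step 8: x=[5.3647] v=[-1.0297]
Step 9: x=[5.3073] v=[-1.1473]
Step 10: x=[5.2442] v=[-1.2611]
Step 11: x=[5.1757] v=[-1.3707]
Step 12: x=[5.1019] v=[-1.4757]
Step 13: x=[5.0231] v=[-1.5758]
Step 14: x=[4.9396] v=[-1.6707]
Step 15: x=[4.8516] v=[-1.7600]
Step 16: x=[4.7594] v=[-1.8434]
Step 17: x=[4.6634] v=[-1.9207]
Step 18: x=[4.5638] v=[-1.9916]
Step 19: x=[4.4610] v=[-2.0559]
Step 20: x=[4.3553] v=[-2.1133]
Step 21: x=[4.2471] v=[-2.1637]
Step 22: x=[4.1368] v=[-2.2068]
Step 23: x=[4.0247] v=[-2.2426]
Step 24: x=[3.9112] v=[-2.2709]
Step 25: x=[3.7966] v=[-2.2916]
Step 26: x=[3.6814] v=[-2.3047]
Step 27: x=[3.5659] v=[-2.3101]
Step 28: x=[3.4505] v=[-2.3078]
Step 29: x=[3.3356] v=[-2.2978]
Step 30: x=[3.2216] v=[-2.2802]
Step 31: x=[3.1089] v=[-2.2550]
Step 32: x=[2.9978] v=[-2.2223]
Step 33: x=[2.8887] v=[-2.1822]
Step 34: x=[2.7820] v=[-2.1348]
Step 35: x=[2.6780] v=[-2.0803]
Step 36: x=[2.5771] v=[-2.0188]
Step 37: x=[2.4796] v=[-1.9506]
Step 38: x=[2.3858] v=[-1.8759]
Step 39: x=[2.2961] v=[-1.7950]
Step 40: x=[2.2107] v=[-1.7081]
Step 41: x=[2.1299] v=[-1.6155]
Step 42: x=[2.0540] v=[-1.5175]
Step 43: x=[1.9833] v=[-1.4144]
Step 44: x=[1.9180] v=[-1.3066]
Step 45: x=[1.8583] v=[-1.1945]
Step 46: x=[1.8044] v=[-1.0784]
Step 47: x=[1.7565] v=[-0.9587]
Step 48: x=[1.7147] v=[-0.8358]
Step 49: x=[1.6792] v=[-0.7101]
Step 50: x=[1.6501] v=[-0.5820]
Step 51: x=[1.6275] v=[-0.4520]
Step 52: x=[1.6115] v=[-0.3205]
Step 53: x=[1.6021] v=[-0.1879]
Step 54: x=[1.5994] v=[-0.0547]
Step 55: x=[1.6033] v=[0.0787]
First v>=0 after going negative at step 55, time=2.7500

Answer: 2.7500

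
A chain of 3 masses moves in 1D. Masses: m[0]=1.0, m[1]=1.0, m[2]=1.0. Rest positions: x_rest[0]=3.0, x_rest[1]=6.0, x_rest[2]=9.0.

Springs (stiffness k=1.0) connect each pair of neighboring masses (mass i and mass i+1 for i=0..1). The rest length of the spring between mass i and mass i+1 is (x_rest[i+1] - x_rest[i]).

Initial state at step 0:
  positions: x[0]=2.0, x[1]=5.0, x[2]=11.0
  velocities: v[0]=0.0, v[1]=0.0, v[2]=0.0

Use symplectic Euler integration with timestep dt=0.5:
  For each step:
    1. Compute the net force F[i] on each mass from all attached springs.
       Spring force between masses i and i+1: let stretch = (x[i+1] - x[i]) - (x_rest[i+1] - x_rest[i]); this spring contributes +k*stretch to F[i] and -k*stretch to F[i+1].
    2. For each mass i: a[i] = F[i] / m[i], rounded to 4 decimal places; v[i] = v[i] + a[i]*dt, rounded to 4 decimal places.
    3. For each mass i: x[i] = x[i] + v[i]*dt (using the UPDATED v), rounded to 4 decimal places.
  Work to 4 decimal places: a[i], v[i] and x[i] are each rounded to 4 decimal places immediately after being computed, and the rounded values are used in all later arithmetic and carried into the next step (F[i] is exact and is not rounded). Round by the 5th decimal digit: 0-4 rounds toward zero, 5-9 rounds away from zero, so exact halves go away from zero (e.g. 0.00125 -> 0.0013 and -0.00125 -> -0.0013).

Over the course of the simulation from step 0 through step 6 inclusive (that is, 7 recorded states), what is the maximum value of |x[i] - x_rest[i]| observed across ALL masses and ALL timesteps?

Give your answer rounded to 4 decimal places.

Step 0: x=[2.0000 5.0000 11.0000] v=[0.0000 0.0000 0.0000]
Step 1: x=[2.0000 5.7500 10.2500] v=[0.0000 1.5000 -1.5000]
Step 2: x=[2.1875 6.6875 9.1250] v=[0.3750 1.8750 -2.2500]
Step 3: x=[2.7500 7.1094 8.1406] v=[1.1250 0.8438 -1.9688]
Step 4: x=[3.6524 6.6993 7.6484] v=[1.8047 -0.8203 -0.9844]
Step 5: x=[4.5665 5.7647 7.6690] v=[1.8282 -1.8692 0.0411]
Step 6: x=[5.0302 5.0066 7.9635] v=[0.9273 -1.5162 0.5890]
Max displacement = 2.0302

Answer: 2.0302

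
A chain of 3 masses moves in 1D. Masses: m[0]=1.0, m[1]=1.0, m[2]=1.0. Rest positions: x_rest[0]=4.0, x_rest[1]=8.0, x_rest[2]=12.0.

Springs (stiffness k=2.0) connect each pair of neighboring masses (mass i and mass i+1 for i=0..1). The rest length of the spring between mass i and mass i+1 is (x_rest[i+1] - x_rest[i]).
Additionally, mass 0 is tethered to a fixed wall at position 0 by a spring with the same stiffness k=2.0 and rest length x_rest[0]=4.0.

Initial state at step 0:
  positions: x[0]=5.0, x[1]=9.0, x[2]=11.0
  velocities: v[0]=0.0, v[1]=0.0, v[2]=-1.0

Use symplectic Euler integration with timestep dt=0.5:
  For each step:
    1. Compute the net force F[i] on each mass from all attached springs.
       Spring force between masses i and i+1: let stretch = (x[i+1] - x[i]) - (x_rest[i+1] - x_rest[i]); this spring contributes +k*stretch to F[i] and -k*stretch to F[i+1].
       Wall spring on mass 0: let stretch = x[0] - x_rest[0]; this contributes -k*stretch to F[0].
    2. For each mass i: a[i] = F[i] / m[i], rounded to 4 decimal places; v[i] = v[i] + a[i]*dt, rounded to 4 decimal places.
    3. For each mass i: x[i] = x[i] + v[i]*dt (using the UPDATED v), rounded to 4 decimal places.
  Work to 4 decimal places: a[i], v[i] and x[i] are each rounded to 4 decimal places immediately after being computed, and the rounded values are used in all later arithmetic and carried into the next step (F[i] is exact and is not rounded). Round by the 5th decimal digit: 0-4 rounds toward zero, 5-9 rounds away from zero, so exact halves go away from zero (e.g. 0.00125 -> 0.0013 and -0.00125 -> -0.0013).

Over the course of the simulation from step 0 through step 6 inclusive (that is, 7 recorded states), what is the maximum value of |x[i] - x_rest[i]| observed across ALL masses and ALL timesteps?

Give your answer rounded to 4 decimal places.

Step 0: x=[5.0000 9.0000 11.0000] v=[0.0000 0.0000 -1.0000]
Step 1: x=[4.5000 8.0000 11.5000] v=[-1.0000 -2.0000 1.0000]
Step 2: x=[3.5000 7.0000 12.2500] v=[-2.0000 -2.0000 1.5000]
Step 3: x=[2.5000 6.8750 12.3750] v=[-2.0000 -0.2500 0.2500]
Step 4: x=[2.4375 7.3125 11.7500] v=[-0.1250 0.8750 -1.2500]
Step 5: x=[3.5938 7.5313 10.9063] v=[2.3125 0.4375 -1.6875]
Step 6: x=[4.9219 7.4688 10.3751] v=[2.6562 -0.1250 -1.0625]
Max displacement = 1.6249

Answer: 1.6249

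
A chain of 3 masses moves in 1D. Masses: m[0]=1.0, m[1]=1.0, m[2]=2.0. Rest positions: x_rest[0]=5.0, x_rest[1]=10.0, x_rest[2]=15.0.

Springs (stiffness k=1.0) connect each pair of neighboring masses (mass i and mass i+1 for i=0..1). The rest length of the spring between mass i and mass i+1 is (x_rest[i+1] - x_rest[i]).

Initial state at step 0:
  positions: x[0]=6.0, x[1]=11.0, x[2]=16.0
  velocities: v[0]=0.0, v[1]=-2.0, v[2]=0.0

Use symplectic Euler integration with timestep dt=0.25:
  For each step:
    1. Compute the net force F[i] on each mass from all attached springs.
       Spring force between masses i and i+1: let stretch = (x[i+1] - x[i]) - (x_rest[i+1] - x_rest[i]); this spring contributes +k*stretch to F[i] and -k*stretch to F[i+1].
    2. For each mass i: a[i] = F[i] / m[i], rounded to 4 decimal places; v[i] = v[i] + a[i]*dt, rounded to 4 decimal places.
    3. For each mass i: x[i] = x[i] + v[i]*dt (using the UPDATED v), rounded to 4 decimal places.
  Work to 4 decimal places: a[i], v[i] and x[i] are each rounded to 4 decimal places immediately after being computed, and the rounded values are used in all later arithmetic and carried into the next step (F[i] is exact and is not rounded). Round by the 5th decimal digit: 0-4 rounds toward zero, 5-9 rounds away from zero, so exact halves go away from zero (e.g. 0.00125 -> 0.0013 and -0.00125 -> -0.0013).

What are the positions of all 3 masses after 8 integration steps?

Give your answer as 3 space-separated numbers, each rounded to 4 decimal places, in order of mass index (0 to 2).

Step 0: x=[6.0000 11.0000 16.0000] v=[0.0000 -2.0000 0.0000]
Step 1: x=[6.0000 10.5000 16.0000] v=[0.0000 -2.0000 0.0000]
Step 2: x=[5.9688 10.0625 15.9844] v=[-0.1250 -1.7500 -0.0625]
Step 3: x=[5.8809 9.7393 15.9400] v=[-0.3516 -1.2930 -0.1778]
Step 4: x=[5.7217 9.5625 15.8580] v=[-0.6370 -0.7074 -0.3279]
Step 5: x=[5.4900 9.5391 15.7355] v=[-0.9268 -0.0937 -0.4899]
Step 6: x=[5.1989 9.6499 15.5756] v=[-1.1645 0.4431 -0.6395]
Step 7: x=[4.8735 9.8529 15.3868] v=[-1.3018 0.8118 -0.7552]
Step 8: x=[4.5468 10.0905 15.1813] v=[-1.3070 0.9504 -0.8220]

Answer: 4.5468 10.0905 15.1813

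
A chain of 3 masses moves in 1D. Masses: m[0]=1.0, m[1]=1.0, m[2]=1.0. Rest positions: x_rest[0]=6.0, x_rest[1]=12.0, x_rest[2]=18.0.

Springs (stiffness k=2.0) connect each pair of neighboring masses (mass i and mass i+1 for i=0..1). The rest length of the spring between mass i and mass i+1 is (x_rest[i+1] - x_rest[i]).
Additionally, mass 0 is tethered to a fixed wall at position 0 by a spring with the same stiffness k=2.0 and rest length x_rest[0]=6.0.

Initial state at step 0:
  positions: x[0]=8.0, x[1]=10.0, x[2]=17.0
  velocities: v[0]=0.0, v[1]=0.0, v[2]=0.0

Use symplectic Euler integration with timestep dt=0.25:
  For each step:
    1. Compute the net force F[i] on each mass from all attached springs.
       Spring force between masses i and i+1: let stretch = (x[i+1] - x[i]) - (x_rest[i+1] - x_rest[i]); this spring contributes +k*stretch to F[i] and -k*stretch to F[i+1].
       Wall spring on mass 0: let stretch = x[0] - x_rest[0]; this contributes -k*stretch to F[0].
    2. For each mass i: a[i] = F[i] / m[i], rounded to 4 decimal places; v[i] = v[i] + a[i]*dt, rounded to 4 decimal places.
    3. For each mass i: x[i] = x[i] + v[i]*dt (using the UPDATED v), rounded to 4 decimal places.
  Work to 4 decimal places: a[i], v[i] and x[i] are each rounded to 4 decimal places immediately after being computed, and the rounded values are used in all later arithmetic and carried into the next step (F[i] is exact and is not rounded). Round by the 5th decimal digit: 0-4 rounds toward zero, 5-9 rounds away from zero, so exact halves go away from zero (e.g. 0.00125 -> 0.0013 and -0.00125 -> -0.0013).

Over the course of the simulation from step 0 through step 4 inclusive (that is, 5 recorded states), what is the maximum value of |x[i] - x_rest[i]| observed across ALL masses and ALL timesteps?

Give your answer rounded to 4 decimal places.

Step 0: x=[8.0000 10.0000 17.0000] v=[0.0000 0.0000 0.0000]
Step 1: x=[7.2500 10.6250 16.8750] v=[-3.0000 2.5000 -0.5000]
Step 2: x=[6.0156 11.6094 16.7188] v=[-4.9375 3.9375 -0.6250]
Step 3: x=[4.7285 12.5332 16.6739] v=[-5.1484 3.6953 -0.1797]
Step 4: x=[3.8259 12.9990 16.8614] v=[-3.6103 1.8633 0.7500]
Max displacement = 2.1741

Answer: 2.1741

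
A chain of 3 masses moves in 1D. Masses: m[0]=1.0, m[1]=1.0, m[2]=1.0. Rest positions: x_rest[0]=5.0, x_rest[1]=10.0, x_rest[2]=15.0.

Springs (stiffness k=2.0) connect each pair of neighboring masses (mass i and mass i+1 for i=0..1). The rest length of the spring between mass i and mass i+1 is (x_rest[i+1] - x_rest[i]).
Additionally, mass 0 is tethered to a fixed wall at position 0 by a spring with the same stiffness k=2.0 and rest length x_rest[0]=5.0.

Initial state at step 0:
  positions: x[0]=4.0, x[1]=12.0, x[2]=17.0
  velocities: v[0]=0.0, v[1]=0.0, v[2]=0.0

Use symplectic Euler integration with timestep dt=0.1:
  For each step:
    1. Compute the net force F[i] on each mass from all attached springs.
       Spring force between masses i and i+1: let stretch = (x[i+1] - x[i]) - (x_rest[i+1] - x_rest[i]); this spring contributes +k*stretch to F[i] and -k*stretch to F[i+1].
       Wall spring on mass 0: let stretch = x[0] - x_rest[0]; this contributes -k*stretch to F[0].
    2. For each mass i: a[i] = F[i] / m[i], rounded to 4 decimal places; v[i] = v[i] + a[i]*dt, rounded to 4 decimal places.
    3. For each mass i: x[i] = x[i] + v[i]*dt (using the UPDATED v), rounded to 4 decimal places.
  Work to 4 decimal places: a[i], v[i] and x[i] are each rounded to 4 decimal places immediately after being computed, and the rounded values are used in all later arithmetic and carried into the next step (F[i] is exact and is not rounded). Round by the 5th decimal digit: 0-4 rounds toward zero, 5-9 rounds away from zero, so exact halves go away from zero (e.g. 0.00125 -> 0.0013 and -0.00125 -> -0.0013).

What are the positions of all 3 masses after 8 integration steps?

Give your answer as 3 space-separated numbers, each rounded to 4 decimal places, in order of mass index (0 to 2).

Step 0: x=[4.0000 12.0000 17.0000] v=[0.0000 0.0000 0.0000]
Step 1: x=[4.0800 11.9400 17.0000] v=[0.8000 -0.6000 0.0000]
Step 2: x=[4.2356 11.8240 16.9988] v=[1.5560 -1.1600 -0.0120]
Step 3: x=[4.4583 11.6597 16.9941] v=[2.2266 -1.6427 -0.0470]
Step 4: x=[4.7358 11.4581 16.9827] v=[2.7752 -2.0161 -0.1139]
Step 5: x=[5.0531 11.2325 16.9608] v=[3.1725 -2.2556 -0.2188]
Step 6: x=[5.3929 10.9979 16.9244] v=[3.3978 -2.3458 -0.3645]
Step 7: x=[5.7369 10.7698 16.8694] v=[3.4402 -2.2815 -0.5498]
Step 8: x=[6.0668 10.5630 16.7924] v=[3.2994 -2.0682 -0.7697]

Answer: 6.0668 10.5630 16.7924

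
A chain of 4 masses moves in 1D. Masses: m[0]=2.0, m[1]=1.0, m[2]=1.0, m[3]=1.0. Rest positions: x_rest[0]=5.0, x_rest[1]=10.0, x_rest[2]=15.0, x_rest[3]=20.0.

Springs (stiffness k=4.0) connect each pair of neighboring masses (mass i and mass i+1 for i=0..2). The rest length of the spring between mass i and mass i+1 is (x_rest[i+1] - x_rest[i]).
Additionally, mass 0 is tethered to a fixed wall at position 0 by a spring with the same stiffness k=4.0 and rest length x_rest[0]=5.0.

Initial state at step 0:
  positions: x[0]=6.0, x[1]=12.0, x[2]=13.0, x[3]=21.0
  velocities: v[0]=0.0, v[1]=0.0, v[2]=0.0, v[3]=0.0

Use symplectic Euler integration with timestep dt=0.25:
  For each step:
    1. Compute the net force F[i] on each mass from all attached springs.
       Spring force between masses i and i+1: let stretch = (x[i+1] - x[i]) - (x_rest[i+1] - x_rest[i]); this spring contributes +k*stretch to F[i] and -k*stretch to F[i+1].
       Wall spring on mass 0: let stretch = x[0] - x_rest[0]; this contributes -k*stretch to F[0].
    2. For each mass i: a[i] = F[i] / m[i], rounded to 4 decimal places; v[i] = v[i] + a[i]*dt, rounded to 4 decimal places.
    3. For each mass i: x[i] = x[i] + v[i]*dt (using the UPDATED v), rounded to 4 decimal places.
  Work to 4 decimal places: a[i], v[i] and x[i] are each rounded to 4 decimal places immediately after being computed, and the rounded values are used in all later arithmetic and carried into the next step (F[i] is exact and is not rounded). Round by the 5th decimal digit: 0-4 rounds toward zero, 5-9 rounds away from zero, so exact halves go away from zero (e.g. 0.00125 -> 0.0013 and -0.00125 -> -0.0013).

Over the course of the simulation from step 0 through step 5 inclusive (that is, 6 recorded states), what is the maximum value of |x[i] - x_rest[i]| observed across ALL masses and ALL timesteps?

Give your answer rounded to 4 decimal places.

Step 0: x=[6.0000 12.0000 13.0000 21.0000] v=[0.0000 0.0000 0.0000 0.0000]
Step 1: x=[6.0000 10.7500 14.7500 20.2500] v=[0.0000 -5.0000 7.0000 -3.0000]
Step 2: x=[5.8438 9.3125 16.8750 19.3750] v=[-0.6250 -5.7500 8.5000 -3.5000]
Step 3: x=[5.3907 8.8985 17.7344 19.1250] v=[-1.8126 -1.6562 3.4375 -1.0000]
Step 4: x=[4.7022 9.8165 16.7325 19.7774] v=[-2.7541 3.6719 -4.0078 2.6094]
Step 5: x=[4.0652 11.1849 14.7628 20.9185] v=[-2.5481 5.4736 -7.8789 4.5645]
Max displacement = 2.7344

Answer: 2.7344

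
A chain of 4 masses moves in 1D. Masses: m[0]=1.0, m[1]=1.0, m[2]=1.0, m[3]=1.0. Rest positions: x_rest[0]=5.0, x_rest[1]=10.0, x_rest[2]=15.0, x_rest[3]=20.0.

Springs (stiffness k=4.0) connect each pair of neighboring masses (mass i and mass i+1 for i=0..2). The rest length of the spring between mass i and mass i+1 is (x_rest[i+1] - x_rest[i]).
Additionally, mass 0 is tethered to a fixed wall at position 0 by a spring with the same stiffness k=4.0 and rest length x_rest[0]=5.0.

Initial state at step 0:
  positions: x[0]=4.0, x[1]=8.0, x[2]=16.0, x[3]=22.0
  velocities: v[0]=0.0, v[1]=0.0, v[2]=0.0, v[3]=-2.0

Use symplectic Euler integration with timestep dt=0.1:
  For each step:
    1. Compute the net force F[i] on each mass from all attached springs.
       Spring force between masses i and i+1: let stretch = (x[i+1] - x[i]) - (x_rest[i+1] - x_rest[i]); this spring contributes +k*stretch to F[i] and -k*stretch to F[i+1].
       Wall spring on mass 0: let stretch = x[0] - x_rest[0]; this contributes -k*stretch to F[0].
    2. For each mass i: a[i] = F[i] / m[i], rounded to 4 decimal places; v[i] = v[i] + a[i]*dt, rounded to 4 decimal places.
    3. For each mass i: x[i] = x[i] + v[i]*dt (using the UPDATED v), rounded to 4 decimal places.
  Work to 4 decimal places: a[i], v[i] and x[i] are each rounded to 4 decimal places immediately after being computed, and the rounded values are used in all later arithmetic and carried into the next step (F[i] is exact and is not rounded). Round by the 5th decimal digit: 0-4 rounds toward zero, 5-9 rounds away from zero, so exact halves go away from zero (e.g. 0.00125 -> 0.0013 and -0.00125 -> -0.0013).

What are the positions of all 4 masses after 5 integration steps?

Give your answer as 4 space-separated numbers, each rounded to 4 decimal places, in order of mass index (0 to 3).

Step 0: x=[4.0000 8.0000 16.0000 22.0000] v=[0.0000 0.0000 0.0000 -2.0000]
Step 1: x=[4.0000 8.1600 15.9200 21.7600] v=[0.0000 1.6000 -0.8000 -2.4000]
Step 2: x=[4.0064 8.4640 15.7632 21.4864] v=[0.0640 3.0400 -1.5680 -2.7360]
Step 3: x=[4.0309 8.8817 15.5434 21.1839] v=[0.2445 4.1766 -2.1984 -3.0253]
Step 4: x=[4.0882 9.3718 15.2827 20.8558] v=[0.5725 4.9010 -2.6069 -3.2815]
Step 5: x=[4.1933 9.8870 15.0085 20.5047] v=[1.0507 5.1519 -2.7420 -3.5107]

Answer: 4.1933 9.8870 15.0085 20.5047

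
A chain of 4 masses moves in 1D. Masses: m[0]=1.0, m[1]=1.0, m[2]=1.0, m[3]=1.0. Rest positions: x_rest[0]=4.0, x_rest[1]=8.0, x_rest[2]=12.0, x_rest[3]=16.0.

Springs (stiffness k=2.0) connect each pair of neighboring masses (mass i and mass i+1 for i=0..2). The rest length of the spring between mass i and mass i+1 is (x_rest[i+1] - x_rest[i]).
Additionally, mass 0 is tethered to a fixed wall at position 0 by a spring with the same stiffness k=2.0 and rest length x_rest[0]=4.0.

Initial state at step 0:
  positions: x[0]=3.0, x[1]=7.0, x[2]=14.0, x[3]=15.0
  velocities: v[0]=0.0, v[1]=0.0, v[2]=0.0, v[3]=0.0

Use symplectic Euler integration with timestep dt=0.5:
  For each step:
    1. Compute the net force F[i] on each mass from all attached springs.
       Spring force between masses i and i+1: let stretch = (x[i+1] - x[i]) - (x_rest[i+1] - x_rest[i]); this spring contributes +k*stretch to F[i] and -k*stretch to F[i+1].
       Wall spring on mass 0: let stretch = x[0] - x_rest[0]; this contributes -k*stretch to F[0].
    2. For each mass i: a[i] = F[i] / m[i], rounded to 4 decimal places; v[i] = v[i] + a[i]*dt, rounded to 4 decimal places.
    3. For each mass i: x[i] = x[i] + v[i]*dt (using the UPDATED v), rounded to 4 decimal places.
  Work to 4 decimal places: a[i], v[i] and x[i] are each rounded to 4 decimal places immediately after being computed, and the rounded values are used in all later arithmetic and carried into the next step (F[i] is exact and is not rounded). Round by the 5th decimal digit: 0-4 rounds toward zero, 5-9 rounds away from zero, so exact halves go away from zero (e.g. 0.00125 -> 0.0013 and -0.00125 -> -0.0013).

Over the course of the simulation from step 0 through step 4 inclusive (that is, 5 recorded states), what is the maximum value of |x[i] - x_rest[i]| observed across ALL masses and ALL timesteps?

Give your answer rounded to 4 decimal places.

Step 0: x=[3.0000 7.0000 14.0000 15.0000] v=[0.0000 0.0000 0.0000 0.0000]
Step 1: x=[3.5000 8.5000 11.0000 16.5000] v=[1.0000 3.0000 -6.0000 3.0000]
Step 2: x=[4.7500 8.7500 9.5000 17.2500] v=[2.5000 0.5000 -3.0000 1.5000]
Step 3: x=[5.6250 7.3750 11.5000 16.1250] v=[1.7500 -2.7500 4.0000 -2.2500]
Step 4: x=[4.5625 7.1875 13.7500 14.6875] v=[-2.1250 -0.3750 4.5000 -2.8750]
Max displacement = 2.5000

Answer: 2.5000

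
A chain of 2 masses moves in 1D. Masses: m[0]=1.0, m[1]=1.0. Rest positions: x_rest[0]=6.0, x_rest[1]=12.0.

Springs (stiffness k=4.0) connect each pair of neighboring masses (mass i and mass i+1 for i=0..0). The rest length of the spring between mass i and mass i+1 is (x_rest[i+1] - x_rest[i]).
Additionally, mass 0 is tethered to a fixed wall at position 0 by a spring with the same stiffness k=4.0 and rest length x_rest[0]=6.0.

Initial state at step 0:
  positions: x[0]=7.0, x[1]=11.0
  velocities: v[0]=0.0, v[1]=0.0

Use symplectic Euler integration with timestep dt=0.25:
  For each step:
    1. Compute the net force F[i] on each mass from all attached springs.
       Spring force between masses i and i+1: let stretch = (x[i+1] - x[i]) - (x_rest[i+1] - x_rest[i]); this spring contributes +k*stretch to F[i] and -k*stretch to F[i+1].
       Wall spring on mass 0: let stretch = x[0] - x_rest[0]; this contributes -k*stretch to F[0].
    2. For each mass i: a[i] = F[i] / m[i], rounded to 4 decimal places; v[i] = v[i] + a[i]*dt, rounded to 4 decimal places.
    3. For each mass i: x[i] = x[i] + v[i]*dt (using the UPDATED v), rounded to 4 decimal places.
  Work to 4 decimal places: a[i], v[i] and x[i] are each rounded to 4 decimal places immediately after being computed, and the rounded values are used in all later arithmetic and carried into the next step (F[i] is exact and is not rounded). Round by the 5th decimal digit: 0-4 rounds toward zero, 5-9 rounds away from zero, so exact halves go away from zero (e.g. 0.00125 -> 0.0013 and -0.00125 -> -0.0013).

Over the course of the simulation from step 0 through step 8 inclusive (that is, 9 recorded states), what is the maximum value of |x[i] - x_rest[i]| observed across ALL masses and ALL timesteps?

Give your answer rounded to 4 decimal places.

Step 0: x=[7.0000 11.0000] v=[0.0000 0.0000]
Step 1: x=[6.2500 11.5000] v=[-3.0000 2.0000]
Step 2: x=[5.2500 12.1875] v=[-4.0000 2.7500]
Step 3: x=[4.6719 12.6406] v=[-2.3125 1.8125]
Step 4: x=[4.9180 12.6016] v=[0.9843 -0.1562]
Step 5: x=[5.8555 12.1417] v=[3.7499 -1.8398]
Step 6: x=[6.9007 11.6102] v=[4.1806 -2.1260]
Step 7: x=[7.3981 11.4013] v=[1.9894 -0.8355]
Step 8: x=[7.0467 11.6916] v=[-1.4055 1.1613]
Max displacement = 1.3981

Answer: 1.3981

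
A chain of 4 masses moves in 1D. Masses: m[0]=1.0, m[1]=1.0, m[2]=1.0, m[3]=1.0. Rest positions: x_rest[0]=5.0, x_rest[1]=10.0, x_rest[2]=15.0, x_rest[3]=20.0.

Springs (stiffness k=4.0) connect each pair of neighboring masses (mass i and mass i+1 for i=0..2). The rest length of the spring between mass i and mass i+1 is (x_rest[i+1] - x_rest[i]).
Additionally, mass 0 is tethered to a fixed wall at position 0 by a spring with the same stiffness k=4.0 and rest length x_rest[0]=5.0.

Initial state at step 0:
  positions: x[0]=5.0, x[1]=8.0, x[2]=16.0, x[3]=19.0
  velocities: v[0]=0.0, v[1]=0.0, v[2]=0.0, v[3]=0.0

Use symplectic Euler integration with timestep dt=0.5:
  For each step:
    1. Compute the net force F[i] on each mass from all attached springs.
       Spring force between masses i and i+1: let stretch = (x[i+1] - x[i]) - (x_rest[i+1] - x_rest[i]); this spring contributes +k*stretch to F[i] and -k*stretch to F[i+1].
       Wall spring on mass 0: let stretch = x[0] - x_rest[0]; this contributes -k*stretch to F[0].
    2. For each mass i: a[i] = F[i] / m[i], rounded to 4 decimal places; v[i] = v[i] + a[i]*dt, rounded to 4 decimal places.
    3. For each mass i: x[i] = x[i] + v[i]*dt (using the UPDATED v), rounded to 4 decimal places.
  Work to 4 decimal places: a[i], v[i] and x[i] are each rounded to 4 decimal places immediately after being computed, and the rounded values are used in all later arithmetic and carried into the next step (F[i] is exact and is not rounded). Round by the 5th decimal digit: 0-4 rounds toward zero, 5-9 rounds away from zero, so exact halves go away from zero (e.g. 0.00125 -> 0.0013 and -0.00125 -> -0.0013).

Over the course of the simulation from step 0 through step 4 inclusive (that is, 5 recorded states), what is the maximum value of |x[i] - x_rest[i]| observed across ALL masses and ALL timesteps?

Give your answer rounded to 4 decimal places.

Answer: 4.0000

Derivation:
Step 0: x=[5.0000 8.0000 16.0000 19.0000] v=[0.0000 0.0000 0.0000 0.0000]
Step 1: x=[3.0000 13.0000 11.0000 21.0000] v=[-4.0000 10.0000 -10.0000 4.0000]
Step 2: x=[8.0000 6.0000 18.0000 18.0000] v=[10.0000 -14.0000 14.0000 -6.0000]
Step 3: x=[3.0000 13.0000 13.0000 20.0000] v=[-10.0000 14.0000 -10.0000 4.0000]
Step 4: x=[5.0000 10.0000 15.0000 20.0000] v=[4.0000 -6.0000 4.0000 0.0000]
Max displacement = 4.0000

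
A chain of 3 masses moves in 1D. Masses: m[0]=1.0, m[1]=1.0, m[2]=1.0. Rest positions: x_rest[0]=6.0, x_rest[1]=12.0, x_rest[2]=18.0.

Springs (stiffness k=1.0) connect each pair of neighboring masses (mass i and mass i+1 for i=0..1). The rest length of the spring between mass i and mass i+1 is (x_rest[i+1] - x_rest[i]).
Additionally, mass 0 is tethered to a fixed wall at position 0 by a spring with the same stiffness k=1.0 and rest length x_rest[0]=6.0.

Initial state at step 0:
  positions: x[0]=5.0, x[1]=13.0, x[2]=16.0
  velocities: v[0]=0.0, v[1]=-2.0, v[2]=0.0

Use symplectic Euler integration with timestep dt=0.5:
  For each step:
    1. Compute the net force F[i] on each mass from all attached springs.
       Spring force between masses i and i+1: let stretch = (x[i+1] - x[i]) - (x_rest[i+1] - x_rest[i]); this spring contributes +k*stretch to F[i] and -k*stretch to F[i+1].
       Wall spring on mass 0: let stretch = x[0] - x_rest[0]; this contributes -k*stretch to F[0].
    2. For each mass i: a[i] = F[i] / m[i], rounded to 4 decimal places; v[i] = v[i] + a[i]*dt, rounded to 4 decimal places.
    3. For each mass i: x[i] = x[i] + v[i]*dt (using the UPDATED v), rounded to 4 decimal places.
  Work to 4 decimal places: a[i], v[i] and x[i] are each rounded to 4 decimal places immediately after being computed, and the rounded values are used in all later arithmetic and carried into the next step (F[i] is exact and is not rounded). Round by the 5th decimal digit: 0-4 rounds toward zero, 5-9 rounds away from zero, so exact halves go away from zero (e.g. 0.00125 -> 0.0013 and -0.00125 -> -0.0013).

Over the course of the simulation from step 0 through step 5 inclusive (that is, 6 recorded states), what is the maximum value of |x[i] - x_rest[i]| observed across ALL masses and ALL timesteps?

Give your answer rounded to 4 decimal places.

Step 0: x=[5.0000 13.0000 16.0000] v=[0.0000 -2.0000 0.0000]
Step 1: x=[5.7500 10.7500 16.7500] v=[1.5000 -4.5000 1.5000]
Step 2: x=[6.3125 8.7500 17.5000] v=[1.1250 -4.0000 1.5000]
Step 3: x=[5.9063 8.3281 17.5625] v=[-0.8125 -0.8438 0.1250]
Step 4: x=[4.6289 9.6094 16.8164] v=[-2.5548 2.5625 -1.4922]
Step 5: x=[3.4394 11.4473 15.7686] v=[-2.3790 3.6758 -2.0957]
Max displacement = 3.6719

Answer: 3.6719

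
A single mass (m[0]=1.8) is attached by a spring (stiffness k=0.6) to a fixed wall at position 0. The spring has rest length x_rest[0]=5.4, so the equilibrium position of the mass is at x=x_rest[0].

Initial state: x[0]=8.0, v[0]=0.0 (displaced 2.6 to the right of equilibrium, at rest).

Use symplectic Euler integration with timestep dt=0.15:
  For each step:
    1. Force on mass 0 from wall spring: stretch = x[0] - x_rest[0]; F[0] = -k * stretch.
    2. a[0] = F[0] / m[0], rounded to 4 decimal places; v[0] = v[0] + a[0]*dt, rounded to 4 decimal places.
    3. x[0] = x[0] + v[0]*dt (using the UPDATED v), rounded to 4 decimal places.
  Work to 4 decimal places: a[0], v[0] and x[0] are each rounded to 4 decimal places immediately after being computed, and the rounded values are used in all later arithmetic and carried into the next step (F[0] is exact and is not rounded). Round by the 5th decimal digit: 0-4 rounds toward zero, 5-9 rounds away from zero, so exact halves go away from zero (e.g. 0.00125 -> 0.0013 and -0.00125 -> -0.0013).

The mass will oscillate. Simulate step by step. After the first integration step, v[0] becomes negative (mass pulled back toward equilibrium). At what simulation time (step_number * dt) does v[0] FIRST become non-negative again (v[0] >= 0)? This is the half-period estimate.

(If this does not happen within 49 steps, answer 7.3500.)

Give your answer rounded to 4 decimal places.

Answer: 5.5500

Derivation:
Step 0: x=[8.0000] v=[0.0000]
Step 1: x=[7.9805] v=[-0.1300]
Step 2: x=[7.9417] v=[-0.2590]
Step 3: x=[7.8838] v=[-0.3861]
Step 4: x=[7.8073] v=[-0.5103]
Step 5: x=[7.7127] v=[-0.6307]
Step 6: x=[7.6008] v=[-0.7463]
Step 7: x=[7.4724] v=[-0.8563]
Step 8: x=[7.3284] v=[-0.9599]
Step 9: x=[7.1700] v=[-1.0563]
Step 10: x=[6.9983] v=[-1.1448]
Step 11: x=[6.8146] v=[-1.2247]
Step 12: x=[6.6203] v=[-1.2954]
Step 13: x=[6.4168] v=[-1.3564]
Step 14: x=[6.2057] v=[-1.4072]
Step 15: x=[5.9886] v=[-1.4475]
Step 16: x=[5.7671] v=[-1.4769]
Step 17: x=[5.5428] v=[-1.4953]
Step 18: x=[5.3174] v=[-1.5024]
Step 19: x=[5.0927] v=[-1.4983]
Step 20: x=[4.8703] v=[-1.4829]
Step 21: x=[4.6518] v=[-1.4564]
Step 22: x=[4.4390] v=[-1.4190]
Step 23: x=[4.2334] v=[-1.3710]
Step 24: x=[4.0365] v=[-1.3127]
Step 25: x=[3.8498] v=[-1.2445]
Step 26: x=[3.6748] v=[-1.1670]
Step 27: x=[3.5127] v=[-1.0807]
Step 28: x=[3.3648] v=[-0.9863]
Step 29: x=[3.2321] v=[-0.8845]
Step 30: x=[3.1157] v=[-0.7761]
Step 31: x=[3.0164] v=[-0.6619]
Step 32: x=[2.9350] v=[-0.5427]
Step 33: x=[2.8721] v=[-0.4194]
Step 34: x=[2.8282] v=[-0.2930]
Step 35: x=[2.8035] v=[-0.1644]
Step 36: x=[2.7983] v=[-0.0346]
Step 37: x=[2.8126] v=[0.0955]
First v>=0 after going negative at step 37, time=5.5500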